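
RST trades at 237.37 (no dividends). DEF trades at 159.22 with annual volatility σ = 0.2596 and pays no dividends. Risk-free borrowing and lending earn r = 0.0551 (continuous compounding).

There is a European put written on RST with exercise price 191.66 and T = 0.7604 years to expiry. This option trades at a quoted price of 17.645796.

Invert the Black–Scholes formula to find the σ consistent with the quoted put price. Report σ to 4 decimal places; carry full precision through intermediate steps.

At σ = 0.5356 the Black–Scholes value reproduces the quote:
σ√T = 0.5356·√0.7604 = 0.467048
d₁ = (ln(S/K) + (r+σ²/2)T) / (σ√T) = (ln(237.37/191.66) + (0.0551+0.5356²/2)·0.7604) / 0.467048 = (0.213897 + 0.150965) / 0.467048 = 0.781209
d₂ = d₁ − σ√T = 0.781209 − 0.467048 = 0.314161
e^{−rT} = 0.958968
N(−d₁) = 0.217340,  N(−d₂) = 0.376699
V = K·e^{−rT}·N(−d₂) − S·N(−d₁) = 69.235749 − 51.589953 = 17.645796 (matching the quote); vega is positive throughout, so no other σ reproduces this price

sigma = 0.5356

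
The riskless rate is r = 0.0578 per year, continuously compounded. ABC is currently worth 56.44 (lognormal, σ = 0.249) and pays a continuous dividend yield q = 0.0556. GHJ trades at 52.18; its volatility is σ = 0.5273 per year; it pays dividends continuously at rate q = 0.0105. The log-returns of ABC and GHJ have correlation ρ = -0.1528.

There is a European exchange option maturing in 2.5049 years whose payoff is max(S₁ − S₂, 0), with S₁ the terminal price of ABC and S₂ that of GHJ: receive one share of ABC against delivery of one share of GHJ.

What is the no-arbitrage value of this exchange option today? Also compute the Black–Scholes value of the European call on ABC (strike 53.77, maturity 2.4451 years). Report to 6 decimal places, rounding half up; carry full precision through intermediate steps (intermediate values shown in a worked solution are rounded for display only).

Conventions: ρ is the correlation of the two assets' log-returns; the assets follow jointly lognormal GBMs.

exchange price = 17.855581
price(ABC call K=53.77) = 8.766118

σ_eff = √(σ₁² + σ₂² − 2ρσ₁σ₂) = √(0.249² + 0.5273² − 2·-0.1528·0.249·0.5273) = 0.616580
d₁ = (ln(S₁/S₂) + (q₂ − q₁ + σ_eff²/2)T) / (σ_eff√T) = (ln(56.44/52.18) + (0.0105 − 0.0556 + 0.190085)·2.5049) / 0.975853 = 0.452581
d₂ = d₁ − σ_eff√T = 0.452581 − 0.975853 = -0.523272
N(d₁) = 0.674575,  N(d₂) = 0.300392
V = S₁·e^{−q₁T}·N(d₁) − S₂·e^{−q₂T}·N(d₂) = 33.123168 − 15.267587 = 17.855581
[vanilla: ABC call K=53.77]
σ√T = 0.249·√2.4451 = 0.389357
d₁ = (ln(S/K) + (r−q+σ²/2)T) / (σ√T) = (ln(56.44/53.77) + (0.0578−0.0556+0.249²/2)·2.4451) / 0.389357 = (0.048462 + 0.081179) / 0.389357 = 0.332962
d₂ = d₁ − σ√T = 0.332962 − 0.389357 = -0.056395
e^{−rT} = 0.868206
e^{−qT} = 0.872888
N(d₁) = 0.630419,  N(d₂) = 0.477514
price = S·e^{−qT}·N(d₁) − K·e^{−rT}·N(d₂) = 31.058086 − 22.291968 = 8.766118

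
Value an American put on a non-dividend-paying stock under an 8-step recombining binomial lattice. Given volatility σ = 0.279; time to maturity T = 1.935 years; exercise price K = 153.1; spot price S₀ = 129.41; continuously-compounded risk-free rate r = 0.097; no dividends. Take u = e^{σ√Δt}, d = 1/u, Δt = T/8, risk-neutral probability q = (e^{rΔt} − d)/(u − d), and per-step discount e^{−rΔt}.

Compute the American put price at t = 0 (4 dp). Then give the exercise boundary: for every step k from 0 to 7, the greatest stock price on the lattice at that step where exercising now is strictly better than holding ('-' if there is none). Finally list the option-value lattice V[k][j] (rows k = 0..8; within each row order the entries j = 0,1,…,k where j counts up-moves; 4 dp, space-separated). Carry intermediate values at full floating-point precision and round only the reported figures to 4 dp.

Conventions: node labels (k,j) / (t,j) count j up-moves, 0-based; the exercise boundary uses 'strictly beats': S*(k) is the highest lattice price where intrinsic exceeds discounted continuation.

Δt=0.24188, u=1.14707, d=0.87178, q=0.55198, disc=e^(-rΔt)=0.97681
k=8 terminal: V=max(K-S,0) → 109.9246 96.2907 78.3516 54.7476 23.6900 0.0000 0.0000 0.0000 0.0000
k=7: j=0 S=49.5254 intr=103.5746 cont=100.0244 V=103.5746[EX]; j=1 S=65.1644 intr=87.9356 cont=84.3854 V=87.9356[EX]; j=2 S=85.7420 intr=67.3580 cont=63.8078 V=67.3580[EX]; j=3 S=112.8175 intr=40.2825 cont=36.7323 V=40.2825[EX]; j=4 S=148.4429 intr=4.6571 cont=10.3674 V=10.3674[hold]; j=5 S=195.3180 intr=0.0000 cont=0.0000 V=0.0000[hold]; j=6 S=256.9953 intr=0.0000 cont=0.0000 V=0.0000[hold]; j=7 S=338.1489 intr=0.0000 cont=0.0000 V=0.0000[hold]  S*(7)=112.8175
k=6: j=0 S=56.8093 intr=96.2907 cont=92.7405 V=96.2907[EX]; j=1 S=74.7484 intr=78.3516 cont=74.8014 V=78.3516[EX]; j=2 S=98.3524 intr=54.7476 cont=51.1974 V=54.7476[EX]; j=3 S=129.4100 intr=23.6900 cont=23.2187 V=23.6900[EX]; j=4 S=170.2749 intr=0.0000 cont=4.5371 V=4.5371[hold]; j=5 S=224.0442 intr=0.0000 cont=0.0000 V=0.0000[hold]; j=6 S=294.7926 intr=0.0000 cont=0.0000 V=0.0000[hold]  S*(6)=129.4100
k=5: j=0 S=65.1644 intr=87.9356 cont=84.3854 V=87.9356[EX]; j=1 S=85.7420 intr=67.3580 cont=63.8078 V=67.3580[EX]; j=2 S=112.8175 intr=40.2825 cont=36.7323 V=40.2825[EX]; j=3 S=148.4429 intr=4.6571 cont=12.8137 V=12.8137[hold]; j=4 S=195.3180 intr=0.0000 cont=1.9855 V=1.9855[hold]; j=5 S=256.9953 intr=0.0000 cont=0.0000 V=0.0000[hold]  S*(5)=112.8175
k=4: j=0 S=74.7484 intr=78.3516 cont=74.8014 V=78.3516[EX]; j=1 S=98.3524 intr=54.7476 cont=51.1974 V=54.7476[EX]; j=2 S=129.4100 intr=23.6900 cont=24.5377 V=24.5377[hold]; j=3 S=170.2749 intr=0.0000 cont=6.6782 V=6.6782[hold]; j=4 S=224.0442 intr=0.0000 cont=0.8689 V=0.8689[hold]  S*(4)=98.3524
k=3: j=0 S=85.7420 intr=67.3580 cont=63.8078 V=67.3580[EX]; j=1 S=112.8175 intr=40.2825 cont=37.1894 V=40.2825[EX]; j=2 S=148.4429 intr=4.6571 cont=14.3391 V=14.3391[hold]; j=3 S=195.3180 intr=0.0000 cont=3.3911 V=3.3911[hold]  S*(3)=112.8175
k=2: j=0 S=98.3524 intr=54.7476 cont=51.1974 V=54.7476[EX]; j=1 S=129.4100 intr=23.6900 cont=25.3602 V=25.3602[hold]; j=2 S=170.2749 intr=0.0000 cont=8.1036 V=8.1036[hold]  S*(2)=98.3524
k=1: j=0 S=112.8175 intr=40.2825 cont=37.6328 V=40.2825[EX]; j=1 S=148.4429 intr=4.6571 cont=15.4676 V=15.4676[hold]  S*(1)=112.8175
k=0: j=0 S=129.4100 intr=23.6900 cont=25.9686 V=25.9686[hold]  S*(0)=-

price = 25.9686
boundary = - 112.8175 98.3524 112.8175 98.3524 112.8175 129.4100 112.8175
tree:
25.9686
40.2825 15.4676
54.7476 25.3602 8.1036
67.3580 40.2825 14.3391 3.3911
78.3516 54.7476 24.5377 6.6782 0.8689
87.9356 67.3580 40.2825 12.8137 1.9855 0.0000
96.2907 78.3516 54.7476 23.6900 4.5371 0.0000 0.0000
103.5746 87.9356 67.3580 40.2825 10.3674 0.0000 0.0000 0.0000
109.9246 96.2907 78.3516 54.7476 23.6900 0.0000 0.0000 0.0000 0.0000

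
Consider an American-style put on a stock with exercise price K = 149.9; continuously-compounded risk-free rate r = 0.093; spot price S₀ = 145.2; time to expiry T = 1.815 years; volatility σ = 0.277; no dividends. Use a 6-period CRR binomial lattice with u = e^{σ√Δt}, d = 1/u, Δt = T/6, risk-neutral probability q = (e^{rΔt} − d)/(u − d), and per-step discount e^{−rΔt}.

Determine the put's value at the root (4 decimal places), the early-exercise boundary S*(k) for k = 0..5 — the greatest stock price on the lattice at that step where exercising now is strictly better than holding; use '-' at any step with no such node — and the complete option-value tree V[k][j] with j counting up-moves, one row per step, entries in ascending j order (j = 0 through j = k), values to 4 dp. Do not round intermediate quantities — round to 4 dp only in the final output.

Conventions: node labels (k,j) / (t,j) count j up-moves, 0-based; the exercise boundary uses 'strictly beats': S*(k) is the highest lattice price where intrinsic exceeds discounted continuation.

price = 15.3014
boundary = - - 107.0624 124.6815 107.0624 124.6815
tree:
15.3014
26.0605 7.4701
42.8376 13.9622 2.6542
57.9668 25.2185 5.6639 0.3800
70.9581 42.8376 12.0016 0.8788 0.0000
82.1136 57.9668 25.2185 2.0323 0.0000 0.0000
91.6926 70.9581 42.8376 4.7000 0.0000 0.0000 0.0000

params: Δt=0.30250 u=1.16457 d=0.85869 q=0.55526 e^(-rΔt)=0.97226
t_6 payoffs: 91.6926 70.9581 42.8376 4.7000 0.0000 0.0000 0.0000
t_5: node(5,0) S=67.7864 payoff=82.1136 vs cont=77.9553 → 82.1136 [stop]  node(5,1) S=91.9332 payoff=57.9668 vs cont=53.8085 → 57.9668 [stop]  node(5,2) S=124.6815 payoff=25.2185 vs cont=21.0603 → 25.2185 [stop]  node(5,3) S=169.0952 payoff=0.0000 vs cont=2.0323 → 2.0323 [wait]  node(5,4) S=229.3300 payoff=0.0000 vs cont=0.0000 → 0.0000 [wait]  node(5,5) S=311.0215 payoff=0.0000 vs cont=0.0000 → 0.0000 [wait]  ⇒ S*(5)=124.6815
t_4: node(4,0) S=78.9419 payoff=70.9581 vs cont=66.7998 → 70.9581 [stop]  node(4,1) S=107.0624 payoff=42.8376 vs cont=38.6793 → 42.8376 [stop]  node(4,2) S=145.2000 payoff=4.7000 vs cont=12.0016 → 12.0016 [wait]  node(4,3) S=196.9229 payoff=0.0000 vs cont=0.8788 → 0.8788 [wait]  node(4,4) S=267.0703 payoff=0.0000 vs cont=0.0000 → 0.0000 [wait]  ⇒ S*(4)=107.0624
t_3: node(3,0) S=91.9332 payoff=57.9668 vs cont=53.8085 → 57.9668 [stop]  node(3,1) S=124.6815 payoff=25.2185 vs cont=25.0021 → 25.2185 [stop]  node(3,2) S=169.0952 payoff=0.0000 vs cont=5.6639 → 5.6639 [wait]  node(3,3) S=229.3300 payoff=0.0000 vs cont=0.3800 → 0.3800 [wait]  ⇒ S*(3)=124.6815
t_2: node(2,0) S=107.0624 payoff=42.8376 vs cont=38.6793 → 42.8376 [stop]  node(2,1) S=145.2000 payoff=4.7000 vs cont=13.9622 → 13.9622 [wait]  node(2,2) S=196.9229 payoff=0.0000 vs cont=2.6542 → 2.6542 [wait]  ⇒ S*(2)=107.0624
t_1: node(1,0) S=124.6815 payoff=25.2185 vs cont=26.0605 → 26.0605 [wait]  node(1,1) S=169.0952 payoff=0.0000 vs cont=7.4701 → 7.4701 [wait]  ⇒ S*(1)=-
t_0: node(0,0) S=145.2000 payoff=4.7000 vs cont=15.3014 → 15.3014 [wait]  ⇒ S*(0)=-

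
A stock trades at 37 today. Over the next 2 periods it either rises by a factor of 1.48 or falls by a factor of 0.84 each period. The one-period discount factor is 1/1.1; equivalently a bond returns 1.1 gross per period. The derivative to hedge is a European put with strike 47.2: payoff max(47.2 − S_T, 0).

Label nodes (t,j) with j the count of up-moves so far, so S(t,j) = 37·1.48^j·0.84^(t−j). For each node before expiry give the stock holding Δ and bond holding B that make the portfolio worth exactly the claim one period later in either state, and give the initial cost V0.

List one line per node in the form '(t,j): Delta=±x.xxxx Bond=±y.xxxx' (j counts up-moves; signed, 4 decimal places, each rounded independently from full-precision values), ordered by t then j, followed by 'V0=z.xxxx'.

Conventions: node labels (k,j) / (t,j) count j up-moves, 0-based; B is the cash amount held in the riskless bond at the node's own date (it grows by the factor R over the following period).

(0,0): Delta=-0.4721 Bond=24.0941
(1,0): Delta=-1.0000 Bond=42.9091
(1,1): Delta=-0.0343 Bond=2.5261
V0=6.6246

Risk-neutral probability p* = (R−d)/(u−d) = (1.1−0.84)/(1.48−0.84) = 0.4063.
Terminal payoffs: V(2,0)=21.0928, V(2,1)=1.2016, V(2,2)=0.0000
Node (1,0) S=31.0800: V=(p*·1.2016+(1−p*)·21.0928)/1.1=11.8291; Δ=(1.2016−21.0928)/(45.9984−26.1072)=-1.0000; B=V−Δ·S=42.9091
Node (1,1) S=54.7600: V=(p*·0.0000+(1−p*)·1.2016)/1.1=0.6486; Δ=(0.0000−1.2016)/(81.0448−45.9984)=-0.0343; B=V−Δ·S=2.5261
Node (0,0) S=37.0000: V=(p*·0.6486+(1−p*)·11.8291)/1.1=6.6246; Δ=(0.6486−11.8291)/(54.7600−31.0800)=-0.4721; B=V−Δ·S=24.0941
As a check, the time-0 holding Δ(0,0)·S0 + B(0,0) comes to 6.6246 — exactly V0.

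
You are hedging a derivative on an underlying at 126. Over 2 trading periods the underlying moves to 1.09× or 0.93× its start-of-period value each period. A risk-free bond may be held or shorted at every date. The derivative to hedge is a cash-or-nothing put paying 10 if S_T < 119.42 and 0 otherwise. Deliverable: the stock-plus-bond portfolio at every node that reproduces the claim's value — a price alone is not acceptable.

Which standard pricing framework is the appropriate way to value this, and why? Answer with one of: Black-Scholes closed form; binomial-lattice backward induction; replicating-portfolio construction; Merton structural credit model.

framework: replicating-portfolio construction

Key observation: what is demanded is not a single number but the (Δ, B) position at each node of the 1.09/0.93 tree starting at 126; constructing those positions is the replicating-portfolio method.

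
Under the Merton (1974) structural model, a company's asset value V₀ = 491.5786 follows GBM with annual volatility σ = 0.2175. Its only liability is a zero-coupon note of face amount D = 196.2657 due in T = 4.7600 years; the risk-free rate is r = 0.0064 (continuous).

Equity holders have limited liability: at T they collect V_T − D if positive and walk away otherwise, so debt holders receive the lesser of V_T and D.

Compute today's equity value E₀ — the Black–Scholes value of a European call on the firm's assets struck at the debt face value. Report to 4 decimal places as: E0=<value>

E0=302.4104

Equity is a call on the firm's assets struck at D = 196.2657:
d₁ = [ln(V₀/D) + (r + σ²/2)T] / (σ√T)
   = [ln(491.5786/196.2657) + (0.0064 + 0.5·0.2175²)·4.7600] / (0.2175·√4.7600)
   = [0.918152 + 0.143053] / 0.474529 = 2.236334
d₂ = d₁ − σ√T = 2.236334 − 0.474529 = 1.761805
N(d₁) = 0.987335,  N(d₂) = 0.960949,  e^(−rT) = 0.969995
E₀ = V₀·N(d₁) − D·e^(−rT)·N(d₂)
   = 491.5786·0.987335 − 196.2657·0.969995·0.960949 = 302.410393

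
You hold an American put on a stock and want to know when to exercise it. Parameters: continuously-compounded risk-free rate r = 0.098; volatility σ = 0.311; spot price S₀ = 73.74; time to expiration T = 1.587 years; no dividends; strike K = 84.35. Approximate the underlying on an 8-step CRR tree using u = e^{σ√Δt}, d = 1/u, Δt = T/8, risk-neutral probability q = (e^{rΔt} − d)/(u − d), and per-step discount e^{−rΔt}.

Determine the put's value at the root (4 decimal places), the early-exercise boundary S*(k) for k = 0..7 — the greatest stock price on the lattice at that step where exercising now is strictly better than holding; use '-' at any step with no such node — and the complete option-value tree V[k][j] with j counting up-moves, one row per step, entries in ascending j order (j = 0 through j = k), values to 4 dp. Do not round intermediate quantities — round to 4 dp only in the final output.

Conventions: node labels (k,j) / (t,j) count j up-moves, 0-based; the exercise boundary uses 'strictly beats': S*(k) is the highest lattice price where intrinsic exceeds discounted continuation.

price = 13.5238
boundary = - 64.2016 55.8970 64.2016 55.8970 64.2016 55.8970 64.2016
tree:
13.5238
20.1484 8.2857
28.4530 13.1361 4.3914
35.6834 20.1484 7.5483 1.8200
41.9785 28.4530 12.5750 3.4744 0.4548
47.4593 35.6834 20.1484 6.4810 0.9995 0.0000
52.2312 41.9785 28.4530 11.7057 2.1966 0.0000 0.0000
56.3858 47.4593 35.6834 20.1484 4.8276 0.0000 0.0000 0.0000
60.0030 52.2312 41.9785 28.4530 10.6100 0.0000 0.0000 0.0000 0.0000

params: Δt=0.19837 u=1.14857 d=0.87065 q=0.53606 e^(-rΔt)=0.98075
t_8 payoffs: 60.0030 52.2312 41.9785 28.4530 10.6100 0.0000 0.0000 0.0000 0.0000
t_7: node(7,0) S=27.9642 payoff=56.3858 vs cont=54.7618 → 56.3858 [stop]  node(7,1) S=36.8907 payoff=47.4593 vs cont=45.8353 → 47.4593 [stop]  node(7,2) S=48.6666 payoff=35.6834 vs cont=34.0594 → 35.6834 [stop]  node(7,3) S=64.2016 payoff=20.1484 vs cont=18.5244 → 20.1484 [stop]  node(7,4) S=84.6955 payoff=0.0000 vs cont=4.8276 → 4.8276 [wait]  node(7,5) S=111.7313 payoff=0.0000 vs cont=0.0000 → 0.0000 [wait]  node(7,6) S=147.3973 payoff=0.0000 vs cont=0.0000 → 0.0000 [wait]  node(7,7) S=194.4483 payoff=0.0000 vs cont=0.0000 → 0.0000 [wait]  ⇒ S*(7)=64.2016
t_6: node(6,0) S=32.1188 payoff=52.2312 vs cont=50.6072 → 52.2312 [stop]  node(6,1) S=42.3715 payoff=41.9785 vs cont=40.3545 → 41.9785 [stop]  node(6,2) S=55.8970 payoff=28.4530 vs cont=26.8290 → 28.4530 [stop]  node(6,3) S=73.7400 payoff=10.6100 vs cont=11.7057 → 11.7057 [wait]  node(6,4) S=97.2787 payoff=0.0000 vs cont=2.1966 → 2.1966 [wait]  node(6,5) S=128.3312 payoff=0.0000 vs cont=0.0000 → 0.0000 [wait]  node(6,6) S=169.2960 payoff=0.0000 vs cont=0.0000 → 0.0000 [wait]  ⇒ S*(6)=55.8970
t_5: node(5,0) S=36.8907 payoff=47.4593 vs cont=45.8353 → 47.4593 [stop]  node(5,1) S=48.6666 payoff=35.6834 vs cont=34.0594 → 35.6834 [stop]  node(5,2) S=64.2016 payoff=20.1484 vs cont=19.1005 → 20.1484 [stop]  node(5,3) S=84.6955 payoff=0.0000 vs cont=6.4810 → 6.4810 [wait]  node(5,4) S=111.7313 payoff=0.0000 vs cont=0.9995 → 0.9995 [wait]  node(5,5) S=147.3973 payoff=0.0000 vs cont=0.0000 → 0.0000 [wait]  ⇒ S*(5)=64.2016
t_4: node(4,0) S=42.3715 payoff=41.9785 vs cont=40.3545 → 41.9785 [stop]  node(4,1) S=55.8970 payoff=28.4530 vs cont=26.8290 → 28.4530 [stop]  node(4,2) S=73.7400 payoff=10.6100 vs cont=12.5750 → 12.5750 [wait]  node(4,3) S=97.2787 payoff=0.0000 vs cont=3.4744 → 3.4744 [wait]  node(4,4) S=128.3312 payoff=0.0000 vs cont=0.4548 → 0.4548 [wait]  ⇒ S*(4)=55.8970
t_3: node(3,0) S=48.6666 payoff=35.6834 vs cont=34.0594 → 35.6834 [stop]  node(3,1) S=64.2016 payoff=20.1484 vs cont=19.5575 → 20.1484 [stop]  node(3,2) S=84.6955 payoff=0.0000 vs cont=7.5483 → 7.5483 [wait]  node(3,3) S=111.7313 payoff=0.0000 vs cont=1.8200 → 1.8200 [wait]  ⇒ S*(3)=64.2016
t_2: node(2,0) S=55.8970 payoff=28.4530 vs cont=26.8290 → 28.4530 [stop]  node(2,1) S=73.7400 payoff=10.6100 vs cont=13.1361 → 13.1361 [wait]  node(2,2) S=97.2787 payoff=0.0000 vs cont=4.3914 → 4.3914 [wait]  ⇒ S*(2)=55.8970
t_1: node(1,0) S=64.2016 payoff=20.1484 vs cont=19.8525 → 20.1484 [stop]  node(1,1) S=84.6955 payoff=0.0000 vs cont=8.2857 → 8.2857 [wait]  ⇒ S*(1)=64.2016
t_0: node(0,0) S=73.7400 payoff=10.6100 vs cont=13.5238 → 13.5238 [wait]  ⇒ S*(0)=-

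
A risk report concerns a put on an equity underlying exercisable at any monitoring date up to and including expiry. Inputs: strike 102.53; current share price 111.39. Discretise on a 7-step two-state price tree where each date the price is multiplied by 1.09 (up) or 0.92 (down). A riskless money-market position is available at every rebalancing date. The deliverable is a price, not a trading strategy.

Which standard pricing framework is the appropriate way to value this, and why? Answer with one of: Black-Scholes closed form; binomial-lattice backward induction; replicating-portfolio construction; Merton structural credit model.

Key observation: the exercise right at every one of the 7 steps is what matters: each node needs max(102.53 − S, continuation), which only the stepwise tree valuation starting from spot 111.39 delivers.

framework: binomial-lattice backward induction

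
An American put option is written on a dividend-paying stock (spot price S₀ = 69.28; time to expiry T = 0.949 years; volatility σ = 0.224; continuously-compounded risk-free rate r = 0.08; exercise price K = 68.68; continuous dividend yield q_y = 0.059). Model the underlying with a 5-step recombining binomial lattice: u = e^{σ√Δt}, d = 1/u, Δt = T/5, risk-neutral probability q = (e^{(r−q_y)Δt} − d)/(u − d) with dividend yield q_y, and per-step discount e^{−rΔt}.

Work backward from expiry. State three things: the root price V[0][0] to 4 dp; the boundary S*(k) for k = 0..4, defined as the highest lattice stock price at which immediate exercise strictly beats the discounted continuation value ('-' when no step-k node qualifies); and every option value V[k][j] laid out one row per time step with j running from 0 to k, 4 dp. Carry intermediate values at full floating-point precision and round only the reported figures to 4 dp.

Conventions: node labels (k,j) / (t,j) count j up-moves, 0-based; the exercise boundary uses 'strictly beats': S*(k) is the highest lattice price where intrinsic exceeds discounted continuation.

Δt=0.18980, u=1.10251, d=0.90702, q=0.49605, disc=e^(-rΔt)=0.98493
k=5 terminal: V=max(K-S,0) → 26.1497 16.9834 5.8415 0.0000 0.0000 0.0000
k=4: j=0 S=46.8900 intr=21.7900 cont=21.2772 V=21.7900[EX]; j=1 S=56.9960 intr=11.6840 cont=11.2838 V=11.6840[EX]; j=2 S=69.2800 intr=0.0000 cont=2.8994 V=2.8994[hold]; j=3 S=84.2116 intr=0.0000 cont=0.0000 V=0.0000[hold]; j=4 S=102.3612 intr=0.0000 cont=0.0000 V=0.0000[hold]  S*(4)=56.9960
k=3: j=0 S=51.6966 intr=16.9834 cont=16.5241 V=16.9834[EX]; j=1 S=62.8385 intr=5.8415 cont=7.2160 V=7.2160[hold]; j=2 S=76.3818 intr=0.0000 cont=1.4391 V=1.4391[hold]; j=3 S=92.8439 intr=0.0000 cont=0.0000 V=0.0000[hold]  S*(3)=51.6966
k=2: j=0 S=56.9960 intr=11.6840 cont=11.9553 V=11.9553[hold]; j=1 S=69.2800 intr=0.0000 cont=4.2848 V=4.2848[hold]; j=2 S=84.2116 intr=0.0000 cont=0.7143 V=0.7143[hold]  S*(2)=-
k=1: j=0 S=62.8385 intr=5.8415 cont=8.0275 V=8.0275[hold]; j=1 S=76.3818 intr=0.0000 cont=2.4758 V=2.4758[hold]  S*(1)=-
k=0: j=0 S=69.2800 intr=0.0000 cont=5.1941 V=5.1941[hold]  S*(0)=-

price = 5.1941
boundary = - - - 51.6966 56.9960
tree:
5.1941
8.0275 2.4758
11.9553 4.2848 0.7143
16.9834 7.2160 1.4391 0.0000
21.7900 11.6840 2.8994 0.0000 0.0000
26.1497 16.9834 5.8415 0.0000 0.0000 0.0000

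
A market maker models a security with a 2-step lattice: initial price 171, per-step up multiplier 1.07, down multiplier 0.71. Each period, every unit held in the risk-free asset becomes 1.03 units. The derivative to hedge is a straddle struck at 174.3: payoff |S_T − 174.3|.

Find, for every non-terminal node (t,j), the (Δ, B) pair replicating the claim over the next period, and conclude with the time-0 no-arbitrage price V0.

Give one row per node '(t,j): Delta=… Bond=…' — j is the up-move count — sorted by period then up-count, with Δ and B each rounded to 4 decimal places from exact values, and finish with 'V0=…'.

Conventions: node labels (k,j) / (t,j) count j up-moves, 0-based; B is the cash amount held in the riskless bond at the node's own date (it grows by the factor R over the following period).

(0,0): Delta=-0.3978 Bond=93.3121
(1,0): Delta=-1.0000 Bond=169.2233
(1,1): Delta=-0.3479 Bond=86.9724
V0=25.2865

Under the risk-neutral measure, an up-move has probability p* = (R−d)/(u−d) = 0.8889 and values discount at R = 1.03.
Terminal payoffs: V(2,0)=88.0989, V(2,1)=44.3913, V(2,2)=21.4779
(1,0): S=121.4100. Δ = (V_up−V_dn)/(S_up−S_dn) = (44.3913−88.0989)/(129.9087−86.2011) = -1.0000. V = [p*·44.3913 + (1−p*)·88.0989]/1.03 = 47.8133. B = V − Δ·S = 169.2233.
(1,1): S=182.9700. Δ = (V_up−V_dn)/(S_up−S_dn) = (21.4779−44.3913)/(195.7779−129.9087) = -0.3479. V = [p*·21.4779 + (1−p*)·44.3913]/1.03 = 23.3241. B = V − Δ·S = 86.9724.
(0,0): S=171.0000. Δ = (V_up−V_dn)/(S_up−S_dn) = (23.3241−47.8133)/(182.9700−121.4100) = -0.3978. V = [p*·23.3241 + (1−p*)·47.8133]/1.03 = 25.2865. B = V − Δ·S = 93.3121.
Sanity check at the root: Δ(0,0)·S0 + B(0,0) reproduces V0 = 25.2865.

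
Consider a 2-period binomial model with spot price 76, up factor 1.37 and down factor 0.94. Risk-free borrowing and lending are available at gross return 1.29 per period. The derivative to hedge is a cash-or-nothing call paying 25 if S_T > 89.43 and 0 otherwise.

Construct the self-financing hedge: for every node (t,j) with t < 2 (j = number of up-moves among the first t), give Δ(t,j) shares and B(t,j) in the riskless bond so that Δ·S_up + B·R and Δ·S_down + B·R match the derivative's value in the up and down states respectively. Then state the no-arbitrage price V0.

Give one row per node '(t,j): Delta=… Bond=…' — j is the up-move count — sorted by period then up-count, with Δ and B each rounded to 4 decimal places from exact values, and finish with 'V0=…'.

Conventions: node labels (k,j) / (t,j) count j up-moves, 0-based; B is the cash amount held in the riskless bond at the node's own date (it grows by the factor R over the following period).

The replicating-portfolio and risk-neutral prices coincide; use p* = (1.29−0.94)/(1.37−0.94) = 0.8140 for the latter.
Expiry values: V(2,0)=0.0000, V(2,1)=25.0000, V(2,2)=25.0000
(1,0): S=71.4400. Δ = (V_up−V_dn)/(S_up−S_dn) = (25.0000−0.0000)/(97.8728−67.1536) = 0.8138. V = [p*·25.0000 + (1−p*)·0.0000]/1.29 = 15.7743. B = V − Δ·S = -42.3652.
(1,1): S=104.1200. Δ = (V_up−V_dn)/(S_up−S_dn) = (25.0000−25.0000)/(142.6444−97.8728) = 0.0000. V = [p*·25.0000 + (1−p*)·25.0000]/1.29 = 19.3798. B = V − Δ·S = 19.3798.
(0,0): S=76.0000. Δ = (V_up−V_dn)/(S_up−S_dn) = (19.3798−15.7743)/(104.1200−71.4400) = 0.1103. V = [p*·19.3798 + (1−p*)·15.7743]/1.29 = 14.5031. B = V − Δ·S = 6.1181.
As a check, the time-0 holding Δ(0,0)·S0 + B(0,0) comes to 14.5031 — exactly V0.

(0,0): Delta=0.1103 Bond=6.1181
(1,0): Delta=0.8138 Bond=-42.3652
(1,1): Delta=0.0000 Bond=19.3798
V0=14.5031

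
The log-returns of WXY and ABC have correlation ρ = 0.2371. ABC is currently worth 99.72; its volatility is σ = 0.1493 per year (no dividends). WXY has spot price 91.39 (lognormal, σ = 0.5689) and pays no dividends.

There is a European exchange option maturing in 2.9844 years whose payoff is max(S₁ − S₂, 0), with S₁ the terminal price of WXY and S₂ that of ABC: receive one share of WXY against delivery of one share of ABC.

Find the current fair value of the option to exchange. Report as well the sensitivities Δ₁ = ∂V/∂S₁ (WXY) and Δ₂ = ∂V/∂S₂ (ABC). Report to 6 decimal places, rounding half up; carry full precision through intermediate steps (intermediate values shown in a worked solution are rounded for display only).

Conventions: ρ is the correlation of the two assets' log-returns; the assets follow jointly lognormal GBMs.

σ_eff = √(σ₁² + σ₂² − 2ρσ₁σ₂) = √(0.5689² + 0.1493² − 2·0.2371·0.5689·0.1493) = 0.552866
d₁ = (ln(S₁/S₂) + (q₂ − q₁ + σ_eff²/2)T) / (σ_eff√T) = (ln(91.39/99.72) + (0.0 − 0.0 + 0.152830)·2.9844) / 0.955099 = 0.386218
d₂ = d₁ − σ_eff√T = 0.386218 − 0.955099 = -0.568880
N(d₁) = 0.650333,  N(d₂) = 0.284719
V = S₁·e^{−q₁T}·N(d₁) − S₂·e^{−q₂T}·N(d₂) = 59.433888 − 28.392142 = 31.041747
Key observation: the rate r is irrelevant here: denominating values in ABC turns the exchange into a ratio option on S₁/S₂, and discounting at r drops out.
Δ₁ = e^{−q₁T}·N(d₁) = 0.650333;  Δ₂ = −e^{−q₂T}·N(d₂) = -0.284719

exchange price = 31.041747
Δ1 = 0.650333
Δ2 = -0.284719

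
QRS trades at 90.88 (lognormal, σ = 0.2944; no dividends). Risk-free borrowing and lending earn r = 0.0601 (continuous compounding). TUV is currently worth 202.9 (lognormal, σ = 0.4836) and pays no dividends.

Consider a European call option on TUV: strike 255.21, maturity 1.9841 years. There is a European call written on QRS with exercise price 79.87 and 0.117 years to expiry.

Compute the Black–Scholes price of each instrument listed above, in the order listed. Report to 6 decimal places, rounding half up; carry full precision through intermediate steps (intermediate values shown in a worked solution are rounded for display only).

price(TUV call K=255.21) = 46.146196
price(QRS call K=79.87) = 11.917294

[TUV call K=255.21]
σ√T = 0.4836·√1.9841 = 0.681190
d₁ = (ln(S/K) + (r+σ²/2)T) / (σ√T) = (ln(202.9/255.21) + (0.0601+0.4836²/2)·1.9841) / 0.681190 = (-0.229373 + 0.351254) / 0.681190 = 0.178923
d₂ = d₁ − σ√T = 0.178923 − 0.681190 = -0.502267
e^{−rT} = 0.887591
N(d₁) = 0.571001,  N(d₂) = 0.307740
price = S·N(d₁) − K·e^{−rT}·N(d₂) = 115.856100 − 69.709904 = 46.146196
[QRS call K=79.87]
σ√T = 0.2944·√0.117 = 0.100700
d₁ = (ln(S/K) + (r+σ²/2)T) / (σ√T) = (ln(90.88/79.87) + (0.0601+0.2944²/2)·0.117) / 0.100700 = (0.129140 + 0.012102) / 0.100700 = 1.402594
d₂ = d₁ − σ√T = 1.402594 − 0.100700 = 1.301894
e^{−rT} = 0.992993
N(d₁) = 0.919631,  N(d₂) = 0.903524
price = S·N(d₁) − K·e^{−rT}·N(d₂) = 83.576066 − 71.658773 = 11.917294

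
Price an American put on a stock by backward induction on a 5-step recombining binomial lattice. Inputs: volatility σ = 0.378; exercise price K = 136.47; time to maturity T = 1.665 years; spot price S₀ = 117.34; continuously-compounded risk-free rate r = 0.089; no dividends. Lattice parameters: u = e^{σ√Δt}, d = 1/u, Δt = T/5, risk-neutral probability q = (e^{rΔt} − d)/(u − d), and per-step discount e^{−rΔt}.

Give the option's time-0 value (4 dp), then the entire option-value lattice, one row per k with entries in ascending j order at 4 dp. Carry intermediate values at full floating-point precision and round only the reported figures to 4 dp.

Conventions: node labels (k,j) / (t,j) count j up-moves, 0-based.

price = 26.7528
tree:
26.7528
42.1261 13.7876
60.6155 24.5500 4.4219
75.4813 42.1261 9.3739 0.0000
87.4338 60.6155 19.8717 0.0000 0.0000
97.0438 75.4813 42.1261 0.0000 0.0000 0.0000

Δt=0.33300  u=1.24375  d=0.80402  q=0.51409  discount=0.97080
step 5 (expiry): payoffs max(K−S,0) = 97.0438 75.4813 42.1261 0.0000 0.0000 0.0000
k=4: (k=4,j=0): S=49.0362, K−S=87.4338, hold=83.4486 ⇒ V=87.4338 exercise | (k=4,j=1): S=75.8545, K−S=60.6155, hold=56.6303 ⇒ V=60.6155 exercise | (k=4,j=2): S=117.3400, K−S=19.1300, hold=19.8717 ⇒ V=19.8717 continue | (k=4,j=3): S=181.5143, K−S=0.0000, hold=0.0000 ⇒ V=0.0000 continue | (k=4,j=4): S=280.7860, K−S=0.0000, hold=0.0000 ⇒ V=0.0000 continue
k=3: (k=3,j=0): S=60.9887, K−S=75.4813, hold=71.4961 ⇒ V=75.4813 exercise | (k=3,j=1): S=94.3439, K−S=42.1261, hold=38.5111 ⇒ V=42.1261 exercise | (k=3,j=2): S=145.9414, K−S=0.0000, hold=9.3739 ⇒ V=9.3739 continue | (k=3,j=3): S=225.7580, K−S=0.0000, hold=0.0000 ⇒ V=0.0000 continue
k=2: (k=2,j=0): S=75.8545, K−S=60.6155, hold=56.6303 ⇒ V=60.6155 exercise | (k=2,j=1): S=117.3400, K−S=19.1300, hold=24.5500 ⇒ V=24.5500 continue | (k=2,j=2): S=181.5143, K−S=0.0000, hold=4.4219 ⇒ V=4.4219 continue
k=1: (k=1,j=0): S=94.3439, K−S=42.1261, hold=40.8459 ⇒ V=42.1261 exercise | (k=1,j=1): S=145.9414, K−S=0.0000, hold=13.7876 ⇒ V=13.7876 continue
k=0: (k=0,j=0): S=117.3400, K−S=19.1300, hold=26.7528 ⇒ V=26.7528 continue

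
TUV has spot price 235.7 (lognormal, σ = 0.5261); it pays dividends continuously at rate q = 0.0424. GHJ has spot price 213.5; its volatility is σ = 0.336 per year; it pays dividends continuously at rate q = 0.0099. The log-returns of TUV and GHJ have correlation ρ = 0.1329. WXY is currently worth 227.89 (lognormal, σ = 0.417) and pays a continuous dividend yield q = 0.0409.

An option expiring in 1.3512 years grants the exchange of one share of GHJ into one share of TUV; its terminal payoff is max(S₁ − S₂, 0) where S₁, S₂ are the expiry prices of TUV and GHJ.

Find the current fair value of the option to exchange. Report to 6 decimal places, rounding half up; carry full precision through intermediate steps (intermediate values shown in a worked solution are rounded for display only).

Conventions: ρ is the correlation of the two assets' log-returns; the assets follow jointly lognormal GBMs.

exchange price = 63.828258

σ_eff = √(σ₁² + σ₂² − 2ρσ₁σ₂) = √(0.5261² + 0.336² − 2·0.1329·0.5261·0.336) = 0.585399
d₁ = (ln(S₁/S₂) + (q₂ − q₁ + σ_eff²/2)T) / (σ_eff√T) = (ln(235.7/213.5) + (0.0099 − 0.0424 + 0.171346)·1.3512) / 0.680474 = 0.421076
d₂ = d₁ − σ_eff√T = 0.421076 − 0.680474 = -0.259398
N(d₁) = 0.663150,  N(d₂) = 0.397664
V = S₁·e^{−q₁T}·N(d₁) − S₂·e^{−q₂T}·N(d₂) = 147.601392 − 83.773134 = 63.828258
Key observation: the rate r is irrelevant here: denominating values in GHJ turns the exchange into a ratio option on S₁/S₂, and discounting at r drops out.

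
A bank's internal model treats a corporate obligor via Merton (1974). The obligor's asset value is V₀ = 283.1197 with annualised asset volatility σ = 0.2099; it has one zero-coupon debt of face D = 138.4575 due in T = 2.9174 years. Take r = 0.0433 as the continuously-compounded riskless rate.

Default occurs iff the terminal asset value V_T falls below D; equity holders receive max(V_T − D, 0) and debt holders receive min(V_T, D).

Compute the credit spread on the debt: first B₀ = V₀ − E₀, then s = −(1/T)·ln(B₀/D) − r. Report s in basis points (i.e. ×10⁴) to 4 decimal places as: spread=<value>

Equity is a call on the firm's assets struck at D = 138.4575:
d₁ = [ln(V₀/D) + (r + σ²/2)T] / (σ√T)
   = [ln(283.1197/138.4575) + (0.0433 + 0.5·0.2099²)·2.9174] / (0.2099·√2.9174)
   = [0.715306 + 0.190591] / 0.358518 = 2.526786
d₂ = d₁ − σ√T = 2.526786 − 0.358518 = 2.168269
N(d₁) = 0.994244,  N(d₂) = 0.984931,  e^(−rT) = 0.881330
E₀ = V₀·N(d₁) − D·e^(−rT)·N(d₂)
   = 283.1197·0.994244 − 138.4575·0.881330·0.984931 = 161.302303
B₀ = V₀ − E₀ = 283.1197 − 161.302303 = 121.817397
spread = −(1/T)·ln(B₀/D) − r = −(1/2.9174)·ln(121.817397/138.4575) − 0.0433 = 0.00058848
in basis points: 0.00058848 × 10⁴ = 5.8848 bp

spread=5.8848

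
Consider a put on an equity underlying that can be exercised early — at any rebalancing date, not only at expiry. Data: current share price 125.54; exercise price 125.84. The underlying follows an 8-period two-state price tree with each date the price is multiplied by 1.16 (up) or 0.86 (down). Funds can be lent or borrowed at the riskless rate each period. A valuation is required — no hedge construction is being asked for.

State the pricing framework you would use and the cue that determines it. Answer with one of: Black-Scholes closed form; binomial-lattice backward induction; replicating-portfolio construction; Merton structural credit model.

framework: binomial-lattice backward induction

Key observation: the defining feature is the embedded early-exercise option across 8 discrete dates on the spot-125.54 tree; pricing the strike-125.84 put means working backward with an exercise test at every node.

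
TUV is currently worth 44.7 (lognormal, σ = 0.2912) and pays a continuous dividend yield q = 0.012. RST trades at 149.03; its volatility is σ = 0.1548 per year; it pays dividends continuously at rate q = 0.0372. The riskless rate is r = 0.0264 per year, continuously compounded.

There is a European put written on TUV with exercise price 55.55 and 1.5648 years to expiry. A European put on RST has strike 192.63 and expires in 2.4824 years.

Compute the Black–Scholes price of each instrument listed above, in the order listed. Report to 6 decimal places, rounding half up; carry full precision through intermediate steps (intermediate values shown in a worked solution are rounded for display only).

price(TUV put K=55.55) = 12.704322
price(RST put K=192.63) = 46.829502

[TUV put K=55.55]
σ√T = 0.2912·√1.5648 = 0.364268
d₁ = (ln(S/K) + (r−q+σ²/2)T) / (σ√T) = (ln(44.7/55.55) + (0.0264−0.012+0.2912²/2)·1.5648) / 0.364268 = (-0.217310 + 0.088879) / 0.364268 = -0.352574
d₂ = d₁ − σ√T = -0.352574 − 0.364268 = -0.716842
e^{−rT} = 0.959531
e^{−qT} = 0.981398
N(−d₁) = 0.637796,  N(−d₂) = 0.763264
price = K·e^{−rT}·N(−d₂) − S·e^{−qT}·N(−d₁) = 40.683463 − 27.979141 = 12.704322
[RST put K=192.63]
σ√T = 0.1548·√2.4824 = 0.243897
d₁ = (ln(S/K) + (r−q+σ²/2)T) / (σ√T) = (ln(149.03/192.63) + (0.0264−0.0372+0.1548²/2)·2.4824) / 0.243897 = (-0.256624 + 0.002933) / 0.243897 = -1.040154
d₂ = d₁ − σ√T = -1.040154 − 0.243897 = -1.284051
e^{−rT} = 0.936566
e^{−qT} = 0.911790
N(−d₁) = 0.850866,  N(−d₂) = 0.900438
price = K·e^{−rT}·N(−d₂) − S·e^{−qT}·N(−d₁) = 162.448636 − 115.619134 = 46.829502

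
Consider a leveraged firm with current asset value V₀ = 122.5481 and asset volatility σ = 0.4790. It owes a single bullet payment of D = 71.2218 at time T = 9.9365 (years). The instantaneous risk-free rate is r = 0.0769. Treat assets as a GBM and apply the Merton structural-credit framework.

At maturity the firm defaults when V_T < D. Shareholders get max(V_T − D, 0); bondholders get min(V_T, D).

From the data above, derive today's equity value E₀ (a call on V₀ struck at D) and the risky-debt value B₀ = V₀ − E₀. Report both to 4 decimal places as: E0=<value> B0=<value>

Equity is a call on the firm's assets struck at D = 71.2218:
d₁ = [ln(V₀/D) + (r + σ²/2)T] / (σ√T)
   = [ln(122.5481/71.2218) + (0.0769 + 0.5·0.4790²)·9.9365] / (0.4790·√9.9365)
   = [0.542705 + 1.904037] / 1.509914 = 1.620451
d₂ = d₁ − σ√T = 1.620451 − 1.509914 = 0.110537
N(d₁) = 0.947432,  N(d₂) = 0.544008,  e^(−rT) = 0.465745
E₀ = V₀·N(d₁) − D·e^(−rT)·N(d₂)
   = 122.5481·0.947432 − 71.2218·0.465745·0.544008 = 98.060620
B₀ = V₀ − E₀ = 122.5481 − 98.060620 = 24.487480

E0=98.0606 B0=24.4875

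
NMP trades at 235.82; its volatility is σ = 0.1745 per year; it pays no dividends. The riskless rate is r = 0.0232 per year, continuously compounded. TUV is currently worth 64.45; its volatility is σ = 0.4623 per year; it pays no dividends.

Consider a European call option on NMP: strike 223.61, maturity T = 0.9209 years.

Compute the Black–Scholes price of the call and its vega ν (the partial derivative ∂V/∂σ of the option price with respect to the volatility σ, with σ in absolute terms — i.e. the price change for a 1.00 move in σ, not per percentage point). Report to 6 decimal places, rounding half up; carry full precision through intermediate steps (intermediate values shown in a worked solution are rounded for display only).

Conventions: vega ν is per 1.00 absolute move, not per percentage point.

σ√T = 0.1745·√0.9209 = 0.167456
d₁ = (ln(S/K) + (r+σ²/2)T) / (σ√T) = (ln(235.82/223.61) + (0.0232+0.1745²/2)·0.9209) / 0.167456 = (0.053165 + 0.035386) / 0.167456 = 0.528801
d₂ = d₁ − σ√T = 0.528801 − 0.167456 = 0.361344
e^{−rT} = 0.978862
N(d₁) = 0.701528,  N(d₂) = 0.641079
Call price V = S·N(d₁) − K·e^{−rT}·N(d₂) = 165.434363 − 140.321459 = 25.112904
φ(d₁) = (1/√(2π))·e^{−d₁²/2} = 0.346888
ν = S·φ(d₁)·√T = 78.501151

price = 25.112904
ν = 78.501151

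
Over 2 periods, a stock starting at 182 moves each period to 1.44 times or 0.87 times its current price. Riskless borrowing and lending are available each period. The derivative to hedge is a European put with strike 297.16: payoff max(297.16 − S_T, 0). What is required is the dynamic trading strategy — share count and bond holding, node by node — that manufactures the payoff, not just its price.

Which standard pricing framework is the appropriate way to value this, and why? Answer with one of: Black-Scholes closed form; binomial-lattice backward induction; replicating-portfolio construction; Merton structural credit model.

Key observation: what is demanded is not a single number but the (Δ, B) position at each node of the 1.44/0.87 tree starting at 182; constructing those positions is the replicating-portfolio method.

framework: replicating-portfolio construction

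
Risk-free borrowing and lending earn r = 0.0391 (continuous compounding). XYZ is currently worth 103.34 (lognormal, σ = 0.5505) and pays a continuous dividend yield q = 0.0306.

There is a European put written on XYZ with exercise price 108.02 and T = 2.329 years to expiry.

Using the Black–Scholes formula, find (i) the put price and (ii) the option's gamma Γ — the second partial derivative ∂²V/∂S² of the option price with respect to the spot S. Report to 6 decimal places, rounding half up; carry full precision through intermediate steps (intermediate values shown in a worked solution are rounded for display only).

σ√T = 0.5505·√2.329 = 0.840121
d₁ = (ln(S/K) + (r−q+σ²/2)T) / (σ√T) = (ln(103.34/108.02) + (0.0391−0.0306+0.5505²/2)·2.329) / 0.840121 = (-0.044292 + 0.372699) / 0.840121 = 0.390904
d₂ = d₁ − σ√T = 0.390904 − 0.840121 = -0.449218
e^{−rT} = 0.912959
e^{−qT} = 0.931213
N(−d₁) = 0.347934,  N(−d₂) = 0.673363
Put price V = K·e^{−rT}·N(−d₂) − S·e^{−qT}·N(−d₁) = 66.405594 − 33.482241 = 32.923353
φ(d₁) = (1/√(2π))·e^{−d₁²/2} = 0.369597
Γ = e^{−qT}·φ(d₁) / (S·σ·√T) = 0.003964

price = 32.923353
Γ = 0.003964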